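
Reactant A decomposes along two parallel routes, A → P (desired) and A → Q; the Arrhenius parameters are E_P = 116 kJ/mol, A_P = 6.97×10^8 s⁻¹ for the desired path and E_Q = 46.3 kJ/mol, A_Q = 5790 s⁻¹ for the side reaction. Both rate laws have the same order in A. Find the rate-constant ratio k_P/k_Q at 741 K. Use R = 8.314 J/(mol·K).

Since both paths have the same order in A, the concentration cancels and S_{P/Q} = k_P/k_Q = (A_P/A_Q)·exp[(E_Q−E_P)/(RT)].
(E_Q−E_P)/(RT) = (46.3−116)×10³/(8.314×741) = -69700/6161 = -11.31.
k_P/k_Q = (6.97×10^8/5790)·exp(-11.31) = 1.204×10^5 × 1.220×10^-5 = 1.47.

1.47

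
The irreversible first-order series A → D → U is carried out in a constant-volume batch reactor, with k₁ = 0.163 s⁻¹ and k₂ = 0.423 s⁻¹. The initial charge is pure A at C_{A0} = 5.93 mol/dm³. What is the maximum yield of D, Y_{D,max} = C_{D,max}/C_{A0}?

For a first-order series the maximum intermediate yield is C_{D,max}/C_{A0} = (k₁/k₂)^[k₂/(k₂−k₁)].
= (0.163/0.423)^(0.423/(0.423−0.163)) = (0.3853)^(1.627) = 0.2119.

0.212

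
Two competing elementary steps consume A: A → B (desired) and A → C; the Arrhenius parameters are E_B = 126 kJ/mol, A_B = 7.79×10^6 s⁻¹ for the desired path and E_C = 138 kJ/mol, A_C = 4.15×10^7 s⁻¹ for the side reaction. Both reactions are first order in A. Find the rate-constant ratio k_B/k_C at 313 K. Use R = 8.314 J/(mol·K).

18.9

With equal orders, S_{B/C} = k_B/k_C = (A_B/A_C)·exp[(E_C−E_B)/(RT)].
(E_C−E_B)/(RT) = (138−126)×10³/(8.314×313) = 12000/2602 = 4.611.
k_B/k_C = (7.79×10^6/4.15×10^7)·exp(4.611) = 0.1877 × 100.6 = 18.9.
Since E_B < E_C, lowering the temperature improves selectivity toward B.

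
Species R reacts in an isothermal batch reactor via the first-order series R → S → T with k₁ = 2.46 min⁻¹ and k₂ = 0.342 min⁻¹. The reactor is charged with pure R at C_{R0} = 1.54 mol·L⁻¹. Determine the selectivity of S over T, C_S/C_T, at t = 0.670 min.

6.52

Solving the coupled first-order balances gives C_S(t) = [k₁/(k₂−k₁)]·C_{R0}·(e^(−k₁t) − e^(−k₂t)).
e^(−k₁t) = e^(−2.46×0.670) = e^(−1.648) = 0.1924; e^(−k₂t) = e^(−0.2291) = 0.7952.
C_S = 2.46×1.54/(0.342−2.46) × (0.1924−0.7952) = (-1.789)×(-0.6028) = 1.078 mol·L⁻¹.
C_R = C_{R0}e^(−k₁t) = 0.2963 mol·L⁻¹, so C_T = C_{R0}−C_R−C_S = 0.1655 mol·L⁻¹; C_S/C_T = 6.52.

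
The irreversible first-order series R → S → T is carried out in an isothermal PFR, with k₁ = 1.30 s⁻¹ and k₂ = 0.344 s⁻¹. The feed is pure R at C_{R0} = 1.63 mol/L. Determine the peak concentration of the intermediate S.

1.01 mol/L

For a first-order series the maximum intermediate yield is C_{S,max}/C_{R0} = (k₁/k₂)^[k₂/(k₂−k₁)].
= (1.30/0.344)^(0.344/(0.344−1.30)) = (3.779)^(-0.3598) = 0.6198.
C_{S,max} = 0.6198×1.63 = 1.01 mol/L.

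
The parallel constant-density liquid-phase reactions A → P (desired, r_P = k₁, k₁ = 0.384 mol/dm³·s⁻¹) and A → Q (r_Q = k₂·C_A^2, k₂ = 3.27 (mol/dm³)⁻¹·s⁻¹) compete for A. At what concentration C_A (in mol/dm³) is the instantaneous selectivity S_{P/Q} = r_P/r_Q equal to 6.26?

0.137 mol/dm³

S_{P/Q} = (k₁/k₂)·C_A^-2 ⇒ C_A = (S·k₂/k₁)^(-0.5).
= (6.26×3.27/0.384)^(-0.5) = (53.31)^(-0.5) = 0.137 mol/dm³.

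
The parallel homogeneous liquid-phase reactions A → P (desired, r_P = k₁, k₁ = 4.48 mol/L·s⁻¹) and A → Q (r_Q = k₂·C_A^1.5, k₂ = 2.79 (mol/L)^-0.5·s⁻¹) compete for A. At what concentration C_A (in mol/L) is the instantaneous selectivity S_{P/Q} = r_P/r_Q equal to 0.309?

S_{P/Q} = (k₁/k₂)·C_A^-1.5 ⇒ C_A = (S·k₂/k₁)^(1/(-1.5)).
= (0.309×2.79/4.48)^(-0.6667) = (0.1924)^(-0.6667) = 3.00 mol/L.

3.00 mol/L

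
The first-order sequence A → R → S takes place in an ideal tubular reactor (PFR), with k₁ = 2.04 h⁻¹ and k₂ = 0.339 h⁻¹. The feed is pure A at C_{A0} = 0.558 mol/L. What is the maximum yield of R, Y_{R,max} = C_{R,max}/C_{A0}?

Evaluating C_R at τ_opt = ln(k₂/k₁)/(k₂−k₁) gives C_{R,max}/C_{A0} = (k₁/k₂)^[k₂/(k₂−k₁)].
= (2.04/0.339)^(0.339/(0.339−2.04)) = (6.018)^(-0.1993) = 0.6993.

0.699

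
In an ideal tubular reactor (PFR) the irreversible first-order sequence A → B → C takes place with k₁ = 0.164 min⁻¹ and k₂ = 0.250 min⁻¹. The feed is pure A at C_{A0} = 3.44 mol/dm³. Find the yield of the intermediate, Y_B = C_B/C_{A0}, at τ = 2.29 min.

0.234

For first-order series with pure A initially, C_B(τ) = k₁C_{A0}/(k₂−k₁)·(e^(−k₁τ) − e^(−k₂τ)).
e^(−k₁τ) = e^(−0.164×2.29) = e^(−0.3756) = 0.6869; e^(−k₂τ) = e^(−0.5725) = 0.5641.
C_B = 0.164×3.44/(0.250−0.164) × (0.6869−0.5641) = 6.560×0.1228 = 0.8055 mol/dm³.
Y_B = C_B/C_{A0} = 0.8055/3.44 = 0.234.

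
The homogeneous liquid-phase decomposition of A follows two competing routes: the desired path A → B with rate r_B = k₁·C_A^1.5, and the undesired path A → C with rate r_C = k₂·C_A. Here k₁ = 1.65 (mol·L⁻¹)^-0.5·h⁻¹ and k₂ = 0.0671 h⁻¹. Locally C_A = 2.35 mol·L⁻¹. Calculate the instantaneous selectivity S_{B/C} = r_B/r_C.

S_{B/C} = r_B/r_C = (k₁·C_A^1.5)/(k₂·C_A) = (k₁/k₂)·C_A^0.5.
= (1.65×2.350^1.5) / (0.0671×2.350) = 5.944/0.1577 = 37.7.
Since the desired path is higher order in A, keeping C_A high (PFR or concentrated feed) favours B.

37.7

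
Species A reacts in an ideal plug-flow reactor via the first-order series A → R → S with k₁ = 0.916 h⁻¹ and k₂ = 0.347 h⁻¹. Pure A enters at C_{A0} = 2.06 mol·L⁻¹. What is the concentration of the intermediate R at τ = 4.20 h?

0.701 mol·L⁻¹

For first-order series with pure A initially, C_R(τ) = k₁C_{A0}/(k₂−k₁)·(e^(−k₁τ) − e^(−k₂τ)).
e^(−k₁τ) = e^(−0.916×4.20) = e^(−3.847) = 0.02134; e^(−k₂τ) = e^(−1.457) = 0.2328.
C_R = 0.916×2.06/(0.347−0.916) × (0.02134−0.2328) = (-3.316)×(-0.2115) = 0.7014 mol·L⁻¹.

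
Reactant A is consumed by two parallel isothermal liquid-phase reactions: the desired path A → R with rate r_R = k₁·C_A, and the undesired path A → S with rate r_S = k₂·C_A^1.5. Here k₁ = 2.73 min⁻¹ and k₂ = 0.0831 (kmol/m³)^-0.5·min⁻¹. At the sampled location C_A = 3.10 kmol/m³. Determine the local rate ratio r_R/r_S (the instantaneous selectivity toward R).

18.7

S_{R/S} = r_R/r_S = (k₁·C_A)/(k₂·C_A^1.5) = (k₁/k₂)·C_A^-0.5.
= (2.73×3.100) / (0.0831×3.100^1.5) = 8.463/0.4536 = 18.7.
The undesired path is higher order in A, so low C_A (CSTR or dilute feed) favours R.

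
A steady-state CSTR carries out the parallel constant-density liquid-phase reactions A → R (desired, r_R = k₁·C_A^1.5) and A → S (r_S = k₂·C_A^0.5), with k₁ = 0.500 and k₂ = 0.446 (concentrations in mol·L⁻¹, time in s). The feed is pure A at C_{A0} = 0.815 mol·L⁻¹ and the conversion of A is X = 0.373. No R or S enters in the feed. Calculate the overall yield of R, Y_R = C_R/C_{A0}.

0.136

Exit C_A = C_{A0}(1−X) = 0.815×0.627 = 0.5110 mol·L⁻¹.
A CSTR operates uniformly at the exit composition, giving r_R = 0.1826 and r_S = 0.3188 (each k·C_A^n at C_A = 0.5110).
Fraction of consumed A going to R: r_R/(r_R+r_S) = 0.3642.
C_R = 0.3642·C_{A0}·X = 0.3642×0.815×0.373 = 0.111 mol·L⁻¹; Y_R = C_R/C_{A0} = 0.136.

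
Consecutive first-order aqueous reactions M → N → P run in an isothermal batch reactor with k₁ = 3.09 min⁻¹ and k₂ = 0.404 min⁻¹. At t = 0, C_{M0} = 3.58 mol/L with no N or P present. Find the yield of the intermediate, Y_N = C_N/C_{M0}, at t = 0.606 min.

0.724

Solving the coupled first-order balances gives C_N(t) = [k₁/(k₂−k₁)]·C_{M0}·(e^(−k₁t) − e^(−k₂t)).
e^(−k₁t) = e^(−3.09×0.606) = e^(−1.873) = 0.1537; e^(−k₂t) = e^(−0.2448) = 0.7828.
C_N = 3.09×3.58/(0.404−3.09) × (0.1537−0.7828) = (-4.118)×(-0.6291) = 2.591 mol/L.
Y_N = C_N/C_{M0} = 2.591/3.58 = 0.724.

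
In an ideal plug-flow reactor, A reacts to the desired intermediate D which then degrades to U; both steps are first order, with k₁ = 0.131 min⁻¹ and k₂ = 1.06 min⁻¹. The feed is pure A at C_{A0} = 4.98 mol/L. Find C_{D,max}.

0.458 mol/L

Evaluating C_D at τ_opt = ln(k₂/k₁)/(k₂−k₁) gives C_{D,max}/C_{A0} = (k₁/k₂)^[k₂/(k₂−k₁)].
= (0.131/1.06)^(1.06/(1.06−0.131)) = (0.1236)^(1.141) = 0.09203.
C_{D,max} = 0.09203×4.98 = 0.458 mol/L.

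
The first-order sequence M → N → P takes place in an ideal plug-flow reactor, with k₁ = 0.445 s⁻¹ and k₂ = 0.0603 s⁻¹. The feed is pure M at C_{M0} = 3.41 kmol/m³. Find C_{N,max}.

2.49 kmol/m³

At the optimum, C_{N,max}/C_{M0} = (k₁/k₂)^[k₂/(k₂−k₁)].
= (0.445/0.0603)^(0.0603/(0.0603−0.445)) = (7.380)^(-0.1567) = 0.7310.
C_{N,max} = 0.7310×3.41 = 2.49 kmol/m³.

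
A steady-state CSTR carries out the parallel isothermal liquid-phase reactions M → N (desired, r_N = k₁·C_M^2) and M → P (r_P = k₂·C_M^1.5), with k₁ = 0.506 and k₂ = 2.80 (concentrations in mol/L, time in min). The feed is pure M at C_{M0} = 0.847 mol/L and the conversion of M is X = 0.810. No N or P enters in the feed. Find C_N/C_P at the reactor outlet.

0.0725

Exit C_M = C_{M0}(1−X) = 0.847×0.190 = 0.1609 mol/L.
Rates in a CSTR are evaluated at the outlet concentration: r_N = 0.506×0.1609^2 = 0.01310, r_P = 2.80×0.1609^1.5 = 0.1808.
Overall selectivity = C_N/C_P = r_Nτ/(r_Pτ) = r_N/r_P = 0.0725.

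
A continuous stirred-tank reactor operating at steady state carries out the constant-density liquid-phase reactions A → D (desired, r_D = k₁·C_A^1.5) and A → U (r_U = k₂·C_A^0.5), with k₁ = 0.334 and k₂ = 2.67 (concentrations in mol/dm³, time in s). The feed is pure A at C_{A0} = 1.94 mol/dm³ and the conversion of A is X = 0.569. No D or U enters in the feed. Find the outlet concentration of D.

0.105 mol/dm³

Exit C_A = C_{A0}(1−X) = 1.94×0.431 = 0.8361 mol/dm³.
A CSTR operates uniformly at the exit composition, giving r_D = 0.2554 and r_U = 2.441 (each k·C_A^n at C_A = 0.8361).
Fraction of consumed A going to D: r_D/(r_D+r_U) = 0.09469.
C_D = 0.09469·C_{A0}·X = 0.09469×1.94×0.569 = 0.105 mol/dm³.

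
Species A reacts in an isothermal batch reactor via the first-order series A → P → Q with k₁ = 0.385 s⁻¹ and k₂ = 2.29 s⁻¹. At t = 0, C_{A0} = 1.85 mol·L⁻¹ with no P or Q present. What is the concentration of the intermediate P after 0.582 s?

The intermediate concentration in a first-order A→B→C sequence is C_P = k₁C_{A0}(e^(−k₁t) − e^(−k₂t))/(k₂−k₁).
e^(−k₁t) = e^(−0.385×0.582) = e^(−0.2241) = 0.7993; e^(−k₂t) = e^(−1.333) = 0.2637.
C_P = 0.385×1.85/(2.29−0.385) × (0.7993−0.2637) = 0.3739×0.5355 = 0.2002 mol·L⁻¹.

0.200 mol·L⁻¹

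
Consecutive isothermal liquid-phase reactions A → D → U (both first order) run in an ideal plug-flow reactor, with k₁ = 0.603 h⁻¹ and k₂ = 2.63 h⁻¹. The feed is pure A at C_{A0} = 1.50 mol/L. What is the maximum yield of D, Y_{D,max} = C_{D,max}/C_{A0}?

0.148

At the optimum, C_{D,max}/C_{A0} = (k₁/k₂)^[k₂/(k₂−k₁)].
= (0.603/2.63)^(2.63/(2.63−0.603)) = (0.2293)^(1.297) = 0.1479.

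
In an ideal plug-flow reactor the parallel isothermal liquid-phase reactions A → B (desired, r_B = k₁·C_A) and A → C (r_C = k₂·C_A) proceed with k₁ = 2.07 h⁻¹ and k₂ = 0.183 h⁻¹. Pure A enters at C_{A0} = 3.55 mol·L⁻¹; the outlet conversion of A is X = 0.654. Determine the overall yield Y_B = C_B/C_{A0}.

C_A = C_{A0}(1−X) = 1.228 mol·L⁻¹.
Both paths are first order in A, so the instantaneous fraction to B is constant: dC_B/d(−C_A) = k₁/(k₁+k₂) = 0.9188.
C_B = 0.9188·(C_{A0}−C_A) = 0.9188×2.322 = 2.13 mol·L⁻¹.
Y_B = C_B/C_{A0} = 2.133/3.55 = 0.601.

0.601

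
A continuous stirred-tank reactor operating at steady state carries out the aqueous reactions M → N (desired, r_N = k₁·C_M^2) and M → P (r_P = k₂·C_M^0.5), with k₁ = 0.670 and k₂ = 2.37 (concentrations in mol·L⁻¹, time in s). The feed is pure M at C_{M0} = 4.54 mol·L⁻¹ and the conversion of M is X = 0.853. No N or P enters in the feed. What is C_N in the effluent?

0.517 mol·L⁻¹

Exit C_M = C_{M0}(1−X) = 4.54×0.147 = 0.6674 mol·L⁻¹.
A CSTR operates uniformly at the exit composition, giving r_N = 0.2984 and r_P = 1.936 (each k·C_M^n at C_M = 0.6674).
Fraction of consumed M going to N: r_N/(r_N+r_P) = 0.1335.
C_N = 0.1335·C_{M0}·X = 0.1335×4.54×0.853 = 0.517 mol·L⁻¹.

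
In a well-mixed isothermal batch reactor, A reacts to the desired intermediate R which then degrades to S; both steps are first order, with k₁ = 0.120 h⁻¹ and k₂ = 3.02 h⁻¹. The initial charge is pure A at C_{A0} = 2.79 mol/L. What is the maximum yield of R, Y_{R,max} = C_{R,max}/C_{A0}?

At the optimum, C_{R,max}/C_{A0} = (k₁/k₂)^[k₂/(k₂−k₁)].
= (0.120/3.02)^(3.02/(3.02−0.120)) = (0.03974)^(1.041) = 0.03477.

0.0348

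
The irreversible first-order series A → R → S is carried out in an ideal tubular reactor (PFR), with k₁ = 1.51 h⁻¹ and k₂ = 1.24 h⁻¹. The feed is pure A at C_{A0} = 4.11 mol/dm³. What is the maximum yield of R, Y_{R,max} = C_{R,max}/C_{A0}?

0.405

At the optimum, C_{R,max}/C_{A0} = (k₁/k₂)^[k₂/(k₂−k₁)].
= (1.51/1.24)^(1.24/(1.24−1.51)) = (1.218)^(-4.593) = 0.4046.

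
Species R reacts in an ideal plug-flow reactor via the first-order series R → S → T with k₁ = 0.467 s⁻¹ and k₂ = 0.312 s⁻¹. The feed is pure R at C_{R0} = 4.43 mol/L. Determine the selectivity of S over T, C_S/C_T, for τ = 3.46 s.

For first-order series with pure R initially, C_S(τ) = k₁C_{R0}/(k₂−k₁)·(e^(−k₁τ) − e^(−k₂τ)).
e^(−k₁τ) = e^(−0.467×3.46) = e^(−1.616) = 0.1987; e^(−k₂τ) = e^(−1.080) = 0.3398.
C_S = 0.467×4.43/(0.312−0.467) × (0.1987−0.3398) = (-13.35)×(-0.1410) = 1.882 mol/L.
C_R = C_{R0}e^(−k₁τ) = 0.8804 mol/L, so C_T = C_{R0}−C_R−C_S = 1.667 mol/L; C_S/C_T = 1.13.

1.13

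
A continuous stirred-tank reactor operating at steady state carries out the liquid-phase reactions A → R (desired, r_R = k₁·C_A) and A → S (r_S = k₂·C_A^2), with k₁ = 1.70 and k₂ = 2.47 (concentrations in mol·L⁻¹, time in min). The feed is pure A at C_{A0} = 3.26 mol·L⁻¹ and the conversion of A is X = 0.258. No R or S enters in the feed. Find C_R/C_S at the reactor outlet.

Exit C_A = C_{A0}(1−X) = 3.26×0.742 = 2.419 mol·L⁻¹.
In a CSTR the entire volume is at exit conditions, so r_R = 1.70×2.419 = 4.112 and r_S = 2.47×2.419^2 = 14.45.
Overall selectivity = C_R/C_S = r_Rτ/(r_Sτ) = r_R/r_S = 0.285.

0.285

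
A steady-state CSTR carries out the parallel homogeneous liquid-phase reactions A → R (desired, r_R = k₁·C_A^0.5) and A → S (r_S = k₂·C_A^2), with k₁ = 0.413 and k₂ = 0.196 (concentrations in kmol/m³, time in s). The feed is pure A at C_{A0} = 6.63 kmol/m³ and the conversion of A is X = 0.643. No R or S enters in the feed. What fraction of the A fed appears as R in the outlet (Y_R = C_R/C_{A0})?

0.236

Exit C_A = C_{A0}(1−X) = 6.63×0.357 = 2.367 kmol/m³.
Rates in a CSTR are evaluated at the outlet concentration: r_R = 0.413×2.367^0.5 = 0.6354, r_S = 0.196×2.367^2 = 1.098.
Fraction of consumed A going to R: r_R/(r_R+r_S) = 0.3666.
C_R = 0.3666·C_{A0}·X = 0.3666×6.63×0.643 = 1.56 kmol/m³; Y_R = C_R/C_{A0} = 0.236.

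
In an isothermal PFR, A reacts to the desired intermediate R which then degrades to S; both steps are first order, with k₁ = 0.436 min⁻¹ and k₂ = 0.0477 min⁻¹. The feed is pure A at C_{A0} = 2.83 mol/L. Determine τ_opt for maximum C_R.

5.70 min

For first-order series the maximum of C_R occurs at τ_opt = ln(k₂/k₁)/(k₂−k₁).
= ln(0.0477/0.436)/(0.0477−0.436) = ln(0.1094)/-0.3883 = -2.213/-0.3883 = 5.70 min.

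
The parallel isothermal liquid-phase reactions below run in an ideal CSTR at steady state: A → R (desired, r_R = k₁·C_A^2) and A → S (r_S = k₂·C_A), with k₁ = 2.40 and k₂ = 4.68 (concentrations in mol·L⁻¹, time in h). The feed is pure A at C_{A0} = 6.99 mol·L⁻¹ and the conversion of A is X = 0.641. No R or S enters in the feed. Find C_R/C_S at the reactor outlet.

Exit C_A = C_{A0}(1−X) = 6.99×0.359 = 2.509 mol·L⁻¹.
In a CSTR the entire volume is at exit conditions, so r_R = 2.40×2.509^2 = 15.11 and r_S = 4.68×2.509 = 11.74.
Overall selectivity = C_R/C_S = r_Rτ/(r_Sτ) = r_R/r_S = 1.29.

1.29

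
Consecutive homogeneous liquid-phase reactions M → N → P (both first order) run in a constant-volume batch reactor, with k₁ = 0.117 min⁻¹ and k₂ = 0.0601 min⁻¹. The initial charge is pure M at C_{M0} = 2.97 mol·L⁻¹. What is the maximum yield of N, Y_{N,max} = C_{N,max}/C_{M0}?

0.495

Evaluating C_N at t_opt = ln(k₂/k₁)/(k₂−k₁) gives C_{N,max}/C_{M0} = (k₁/k₂)^[k₂/(k₂−k₁)].
= (0.117/0.0601)^(0.0601/(0.0601−0.117)) = (1.947)^(-1.056) = 0.4948.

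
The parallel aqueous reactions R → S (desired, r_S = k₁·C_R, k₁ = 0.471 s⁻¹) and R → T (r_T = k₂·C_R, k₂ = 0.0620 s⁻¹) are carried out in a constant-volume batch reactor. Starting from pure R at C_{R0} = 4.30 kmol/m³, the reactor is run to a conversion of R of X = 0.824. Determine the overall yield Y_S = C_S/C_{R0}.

0.728

C_R = C_{R0}(1−X) = 0.7568 kmol/m³.
Both paths are first order in R, so the instantaneous fraction to S is constant: dC_S/d(−C_R) = k₁/(k₁+k₂) = 0.8837.
C_S = 0.8837·(C_{R0}−C_R) = 0.8837×3.543 = 3.13 kmol/m³.
Y_S = C_S/C_{R0} = 3.131/4.30 = 0.728.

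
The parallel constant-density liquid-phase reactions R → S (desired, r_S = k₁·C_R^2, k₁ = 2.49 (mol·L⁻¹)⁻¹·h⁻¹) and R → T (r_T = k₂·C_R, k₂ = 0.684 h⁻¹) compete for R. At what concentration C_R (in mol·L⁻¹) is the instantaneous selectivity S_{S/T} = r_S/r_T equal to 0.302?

S_{S/T} = (k₁/k₂)·C_R ⇒ C_R = S·k₂/k₁.
= 0.302×0.684/2.49 = 0.0830 mol·L⁻¹.

0.0830 mol·L⁻¹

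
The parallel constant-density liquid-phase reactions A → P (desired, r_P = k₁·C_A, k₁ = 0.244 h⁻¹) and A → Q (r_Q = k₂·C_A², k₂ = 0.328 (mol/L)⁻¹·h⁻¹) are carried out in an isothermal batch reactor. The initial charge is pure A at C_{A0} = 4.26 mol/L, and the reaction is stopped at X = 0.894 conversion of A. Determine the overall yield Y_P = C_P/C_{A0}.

C_A = C_{A0}(1−X) = 0.4516 mol/L.
Along a PFR/batch, dC_P/dC_A = −r_P/(r_P+r_Q) = −k₁/(k₁+k₂·C_A).
Integrating from C_{A0} to C_A: C_P = (0.244/0.328)·ln[(0.244+0.328·4.26)/(0.244+0.328·0.452)] = 0.7439·ln(1.641/0.3921) = 1.065 mol/L.
Y_P = C_P/C_{A0} = 1.065/4.26 = 0.250.

0.250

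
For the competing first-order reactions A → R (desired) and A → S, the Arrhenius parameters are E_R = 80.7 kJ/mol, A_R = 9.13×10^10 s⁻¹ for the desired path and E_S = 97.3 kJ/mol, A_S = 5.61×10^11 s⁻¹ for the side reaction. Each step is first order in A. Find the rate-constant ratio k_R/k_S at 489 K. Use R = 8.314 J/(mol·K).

Since both paths have the same order in A, the concentration cancels and S_{R/S} = k_R/k_S = (A_R/A_S)·exp[(E_S−E_R)/(RT)].
(E_S−E_R)/(RT) = (97.3−80.7)×10³/(8.314×489) = 16600/4066 = 4.083.
k_R/k_S = (9.13×10^10/5.61×10^11)·exp(4.083) = 0.1627 × 59.33 = 9.66.
Since E_R < E_S, lowering the temperature improves selectivity toward R.

9.66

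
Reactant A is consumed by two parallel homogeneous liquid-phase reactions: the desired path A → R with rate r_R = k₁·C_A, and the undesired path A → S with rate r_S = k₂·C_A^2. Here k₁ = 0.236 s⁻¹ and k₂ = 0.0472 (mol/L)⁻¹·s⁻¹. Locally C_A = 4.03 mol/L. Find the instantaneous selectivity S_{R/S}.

S_{R/S} = r_R/r_S = (k₁·C_A)/(k₂·C_A^2) = (k₁/k₂)·C_A⁻¹.
= (0.236×4.030) / (0.0472×4.030^2) = 0.9511/0.7666 = 1.24.
The undesired path is higher order in A, so low C_A (CSTR or dilute feed) favours R.

1.24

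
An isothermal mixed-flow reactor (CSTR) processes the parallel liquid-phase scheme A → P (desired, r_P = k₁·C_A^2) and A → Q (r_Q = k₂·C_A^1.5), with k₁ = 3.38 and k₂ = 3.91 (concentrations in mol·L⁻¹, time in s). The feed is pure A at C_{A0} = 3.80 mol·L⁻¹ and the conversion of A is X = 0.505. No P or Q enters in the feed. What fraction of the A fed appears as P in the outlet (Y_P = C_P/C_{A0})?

0.274

Exit C_A = C_{A0}(1−X) = 3.80×0.495 = 1.881 mol·L⁻¹.
Rates in a CSTR are evaluated at the outlet concentration: r_P = 3.38×1.881^2 = 11.96, r_Q = 3.91×1.881^1.5 = 10.09.
Fraction of consumed A going to P: r_P/(r_P+r_Q) = 0.5425.
C_P = 0.5425·C_{A0}·X = 0.5425×3.80×0.505 = 1.04 mol·L⁻¹; Y_P = C_P/C_{A0} = 0.274.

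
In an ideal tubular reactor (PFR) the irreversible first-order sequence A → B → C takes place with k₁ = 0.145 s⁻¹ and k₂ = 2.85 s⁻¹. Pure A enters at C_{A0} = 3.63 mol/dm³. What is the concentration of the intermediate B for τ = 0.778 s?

The intermediate concentration in a first-order A→B→C sequence is C_B = k₁C_{A0}(e^(−k₁τ) − e^(−k₂τ))/(k₂−k₁).
e^(−k₁τ) = e^(−0.145×0.778) = e^(−0.1128) = 0.8933; e^(−k₂τ) = e^(−2.217) = 0.1089.
C_B = 0.145×3.63/(2.85−0.145) × (0.8933−0.1089) = 0.1946×0.7844 = 0.1526 mol/dm³.

0.153 mol/dm³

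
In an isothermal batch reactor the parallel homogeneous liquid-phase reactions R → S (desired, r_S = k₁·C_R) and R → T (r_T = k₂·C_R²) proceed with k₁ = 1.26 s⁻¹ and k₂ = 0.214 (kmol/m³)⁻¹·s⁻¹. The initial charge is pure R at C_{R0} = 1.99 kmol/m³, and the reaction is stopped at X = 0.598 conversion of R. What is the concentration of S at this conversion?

C_R = C_{R0}(1−X) = 0.8000 kmol/m³.
Along a PFR/batch, dC_S/dC_R = −r_S/(r_S+r_T) = −k₁/(k₁+k₂·C_R).
Integrating from C_{R0} to C_R: C_S = (1.26/0.214)·ln[(1.26+0.214·1.99)/(1.26+0.214·0.800)] = 5.888·ln(1.686/1.431) = 0.9642 kmol/m³.

0.964 kmol/m³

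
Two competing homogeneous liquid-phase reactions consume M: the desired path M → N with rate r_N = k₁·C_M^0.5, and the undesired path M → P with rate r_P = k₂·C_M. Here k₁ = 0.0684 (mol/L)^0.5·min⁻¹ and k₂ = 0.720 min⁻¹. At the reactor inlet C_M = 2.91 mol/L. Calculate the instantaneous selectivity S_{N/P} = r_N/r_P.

S_{N/P} = r_N/r_P = (k₁·C_M^0.5)/(k₂·C_M) = (k₁/k₂)·C_M^-0.5.
= (0.0684×2.910^0.5) / (0.720×2.910) = 0.1167/2.095 = 0.0557.
The undesired path is higher order in M, so low C_M (CSTR or dilute feed) favours N.

0.0557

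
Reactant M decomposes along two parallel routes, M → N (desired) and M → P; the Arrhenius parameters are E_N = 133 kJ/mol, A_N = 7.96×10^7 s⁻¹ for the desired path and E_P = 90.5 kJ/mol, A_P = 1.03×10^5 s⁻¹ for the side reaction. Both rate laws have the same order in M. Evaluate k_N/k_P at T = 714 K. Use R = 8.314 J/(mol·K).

With equal orders, S_{N/P} = k_N/k_P = (A_N/A_P)·exp[(E_P−E_N)/(RT)].
(E_P−E_N)/(RT) = (90.5−133)×10³/(8.314×714) = -42500/5936 = -7.159.
k_N/k_P = (7.96×10^7/1.03×10^5)·exp(-7.159) = 772.8 × 7.775×10^-4 = 0.601.

0.601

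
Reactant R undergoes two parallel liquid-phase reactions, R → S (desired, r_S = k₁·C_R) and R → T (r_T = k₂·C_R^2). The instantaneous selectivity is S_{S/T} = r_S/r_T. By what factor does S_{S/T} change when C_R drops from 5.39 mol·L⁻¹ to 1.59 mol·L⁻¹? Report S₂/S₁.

S_{S/T} = (k₁/k₂)·C_R⁻¹, so S₂/S₁ = (C_{R,2}/C_{R,1})⁻¹.
= 5.39/1.59 = 3.39.
Selectivity toward S rises as C_R falls — low-concentration operation is favoured.

3.39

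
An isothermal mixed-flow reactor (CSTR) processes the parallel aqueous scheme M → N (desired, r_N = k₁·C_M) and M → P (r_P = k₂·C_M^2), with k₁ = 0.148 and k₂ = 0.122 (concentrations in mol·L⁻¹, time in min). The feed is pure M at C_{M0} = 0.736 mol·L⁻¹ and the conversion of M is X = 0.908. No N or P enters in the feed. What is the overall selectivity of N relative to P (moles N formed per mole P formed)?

17.9

Exit C_M = C_{M0}(1−X) = 0.736×0.0920 = 0.06771 mol·L⁻¹.
In a CSTR the entire volume is at exit conditions, so r_N = 0.148×0.06771 = 0.01002 and r_P = 0.122×0.06771^2 = 5.594×10^-4.
Overall selectivity = C_N/C_P = r_Nτ/(r_Pτ) = r_N/r_P = 17.9.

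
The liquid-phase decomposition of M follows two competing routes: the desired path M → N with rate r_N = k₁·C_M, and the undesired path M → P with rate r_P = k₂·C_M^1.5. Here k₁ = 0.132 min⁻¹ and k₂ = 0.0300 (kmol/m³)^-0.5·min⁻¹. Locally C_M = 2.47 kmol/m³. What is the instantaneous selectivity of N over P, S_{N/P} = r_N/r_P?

S_{N/P} = r_N/r_P = (k₁·C_M)/(k₂·C_M^1.5) = (k₁/k₂)·C_M^-0.5.
= (0.132×2.470) / (0.0300×2.470^1.5) = 0.3260/0.1165 = 2.80.

2.80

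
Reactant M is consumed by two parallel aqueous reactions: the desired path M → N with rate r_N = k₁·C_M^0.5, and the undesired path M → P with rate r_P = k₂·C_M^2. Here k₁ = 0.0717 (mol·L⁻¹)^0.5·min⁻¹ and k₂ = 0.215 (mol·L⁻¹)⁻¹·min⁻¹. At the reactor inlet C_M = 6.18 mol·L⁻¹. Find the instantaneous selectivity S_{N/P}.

0.0217

S_{N/P} = r_N/r_P = (k₁·C_M^0.5)/(k₂·C_M^2) = (k₁/k₂)·C_M^-1.5.
= (0.0717×6.180^0.5) / (0.215×6.180^2) = 0.1782/8.211 = 0.0217.
The undesired path is higher order in M, so low C_M (CSTR or dilute feed) favours N.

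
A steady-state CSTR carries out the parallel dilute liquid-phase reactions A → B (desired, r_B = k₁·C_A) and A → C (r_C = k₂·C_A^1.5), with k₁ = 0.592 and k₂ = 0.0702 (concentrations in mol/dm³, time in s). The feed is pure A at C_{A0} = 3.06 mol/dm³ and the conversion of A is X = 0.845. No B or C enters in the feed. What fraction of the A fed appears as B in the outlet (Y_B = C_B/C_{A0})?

0.781

Exit C_A = C_{A0}(1−X) = 3.06×0.155 = 0.4743 mol/dm³.
A CSTR operates uniformly at the exit composition, giving r_B = 0.2808 and r_C = 0.02293 (each k·C_A^n at C_A = 0.4743).
Fraction of consumed A going to B: r_B/(r_B+r_C) = 0.9245.
C_B = 0.9245·C_{A0}·X = 0.9245×3.06×0.845 = 2.39 mol/dm³; Y_B = C_B/C_{A0} = 0.781.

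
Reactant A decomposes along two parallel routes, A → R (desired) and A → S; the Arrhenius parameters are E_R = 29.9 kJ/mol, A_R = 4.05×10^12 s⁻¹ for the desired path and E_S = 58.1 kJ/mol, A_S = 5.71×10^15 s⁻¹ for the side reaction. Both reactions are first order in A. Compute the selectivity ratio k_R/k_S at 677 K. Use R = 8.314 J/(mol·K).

With equal orders, S_{R/S} = k_R/k_S = (A_R/A_S)·exp[(E_S−E_R)/(RT)].
(E_S−E_R)/(RT) = (58.1−29.9)×10³/(8.314×677) = 28200/5629 = 5.010.
k_R/k_S = (4.05×10^12/5.71×10^15)·exp(5.010) = 7.093×10^-4 × 149.9 = 0.106.

0.106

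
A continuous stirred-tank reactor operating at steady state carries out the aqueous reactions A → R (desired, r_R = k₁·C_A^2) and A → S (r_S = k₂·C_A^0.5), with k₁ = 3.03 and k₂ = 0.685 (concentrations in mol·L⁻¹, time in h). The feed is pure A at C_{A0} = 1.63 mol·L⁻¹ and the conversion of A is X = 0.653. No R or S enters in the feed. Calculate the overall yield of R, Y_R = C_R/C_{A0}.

Exit C_A = C_{A0}(1−X) = 1.63×0.347 = 0.5656 mol·L⁻¹.
In a CSTR the entire volume is at exit conditions, so r_R = 3.03×0.5656^2 = 0.9693 and r_S = 0.685×0.5656^0.5 = 0.5152.
Fraction of consumed A going to R: r_R/(r_R+r_S) = 0.6530.
C_R = 0.6530·C_{A0}·X = 0.6530×1.63×0.653 = 0.695 mol·L⁻¹; Y_R = C_R/C_{A0} = 0.426.

0.426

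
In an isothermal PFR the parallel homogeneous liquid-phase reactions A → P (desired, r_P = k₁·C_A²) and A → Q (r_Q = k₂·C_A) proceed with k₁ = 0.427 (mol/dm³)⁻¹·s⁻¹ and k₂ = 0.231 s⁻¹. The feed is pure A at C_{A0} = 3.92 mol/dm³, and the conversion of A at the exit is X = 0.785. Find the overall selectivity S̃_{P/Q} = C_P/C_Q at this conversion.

C_A = C_{A0}(1−X) = 0.8428 mol/dm³.
Along a PFR/batch, dC_Q/dC_A = −r_Q/(r_P+r_Q) = −k₂/(k₂+k₁·C_A).
Integrating from C_{A0} to C_A: C_Q = (0.231/0.427)·ln[(0.231+0.427·3.92)/(0.231+0.427·0.843)] = 0.5410·ln(1.905/0.5909) = 0.6332 mol/dm³.
Then C_P = (C_{A0}−C_A) − C_Q = 3.077 − 0.6332 = 2.444 mol/dm³.
S̃_{P/Q} = C_P/C_Q = 2.444/0.6332 = 3.86.

3.86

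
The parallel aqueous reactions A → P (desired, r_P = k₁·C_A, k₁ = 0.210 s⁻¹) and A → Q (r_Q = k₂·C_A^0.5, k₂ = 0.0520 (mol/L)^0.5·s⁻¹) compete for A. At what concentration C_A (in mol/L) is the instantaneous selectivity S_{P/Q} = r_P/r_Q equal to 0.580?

S_{P/Q} = (k₁/k₂)·C_A^0.5 ⇒ C_A = (S·k₂/k₁)^(2).
= (0.580×0.0520/0.210)^(2) = (0.1436)^(2) = 0.0206 mol/L.

0.0206 mol/L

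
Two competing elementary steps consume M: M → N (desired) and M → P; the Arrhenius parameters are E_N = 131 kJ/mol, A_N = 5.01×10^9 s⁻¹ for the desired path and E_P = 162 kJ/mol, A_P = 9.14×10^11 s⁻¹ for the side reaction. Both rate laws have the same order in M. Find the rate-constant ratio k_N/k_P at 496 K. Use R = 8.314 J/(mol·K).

k_N/k_P = (A_N/A_P)·exp[−(E_N−E_P)/(RT)] = (A_N/A_P)·exp[(E_P−E_N)/(RT)].
(E_P−E_N)/(RT) = (162−131)×10³/(8.314×496) = 31000/4124 = 7.517.
k_N/k_P = (5.01×10^9/9.14×10^11)·exp(7.517) = 0.005481 × 1840 = 10.1.

10.1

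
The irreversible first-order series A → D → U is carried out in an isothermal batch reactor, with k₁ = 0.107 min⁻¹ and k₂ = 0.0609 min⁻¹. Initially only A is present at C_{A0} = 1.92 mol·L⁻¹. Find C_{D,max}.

At the optimum, C_{D,max}/C_{A0} = (k₁/k₂)^[k₂/(k₂−k₁)].
= (0.107/0.0609)^(0.0609/(0.0609−0.107)) = (1.757)^(-1.321) = 0.4750.
C_{D,max} = 0.4750×1.92 = 0.912 mol·L⁻¹.

0.912 mol·L⁻¹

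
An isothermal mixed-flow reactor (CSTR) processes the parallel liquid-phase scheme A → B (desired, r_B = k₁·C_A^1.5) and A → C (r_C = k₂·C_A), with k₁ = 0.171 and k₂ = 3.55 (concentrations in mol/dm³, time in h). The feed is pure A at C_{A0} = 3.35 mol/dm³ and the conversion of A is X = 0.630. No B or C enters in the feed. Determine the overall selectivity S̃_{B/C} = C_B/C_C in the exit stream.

Exit C_A = C_{A0}(1−X) = 3.35×0.370 = 1.240 mol/dm³.
Rates in a CSTR are evaluated at the outlet concentration: r_B = 0.171×1.240^1.5 = 0.2360, r_C = 3.55×1.240 = 4.400.
Overall selectivity = C_B/C_C = r_Bτ/(r_Cτ) = r_B/r_C = 0.0536.

0.0536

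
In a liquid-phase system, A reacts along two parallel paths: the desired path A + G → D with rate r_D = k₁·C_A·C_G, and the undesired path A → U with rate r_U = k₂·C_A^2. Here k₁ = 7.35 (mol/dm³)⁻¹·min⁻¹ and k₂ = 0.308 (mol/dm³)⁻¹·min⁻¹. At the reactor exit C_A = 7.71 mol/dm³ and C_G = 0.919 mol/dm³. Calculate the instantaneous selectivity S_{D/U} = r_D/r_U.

S_{D/U} = r_D/r_U = (k₁·C_A·C_G)/(k₂·C_A^2) = (k₁/k₂)·C_A⁻¹·C_G.
= (7.35×7.710×0.9190) / (0.308×7.710^2) = 52.08/18.31 = 2.84.

2.84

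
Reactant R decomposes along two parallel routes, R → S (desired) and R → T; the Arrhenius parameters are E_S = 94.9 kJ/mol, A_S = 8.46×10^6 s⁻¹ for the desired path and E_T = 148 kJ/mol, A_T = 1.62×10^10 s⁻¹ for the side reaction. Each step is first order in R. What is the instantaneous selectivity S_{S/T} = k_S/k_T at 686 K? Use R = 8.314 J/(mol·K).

Since both paths have the same order in R, the concentration cancels and S_{S/T} = k_S/k_T = (A_S/A_T)·exp[(E_T−E_S)/(RT)].
(E_T−E_S)/(RT) = (148−94.9)×10³/(8.314×686) = 53100/5703 = 9.310.
k_S/k_T = (8.46×10^6/1.62×10^10)·exp(9.310) = 5.222×10^-4 × 11050 = 5.77.
Since E_S < E_T, lowering the temperature improves selectivity toward S.

5.77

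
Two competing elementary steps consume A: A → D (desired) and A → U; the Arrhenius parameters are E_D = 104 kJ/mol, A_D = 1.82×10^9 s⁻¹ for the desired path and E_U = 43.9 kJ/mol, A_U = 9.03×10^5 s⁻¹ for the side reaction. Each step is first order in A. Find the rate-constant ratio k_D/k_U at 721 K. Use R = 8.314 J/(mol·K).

0.0892

With equal orders, S_{D/U} = k_D/k_U = (A_D/A_U)·exp[(E_U−E_D)/(RT)].
(E_U−E_D)/(RT) = (43.9−104)×10³/(8.314×721) = -60100/5994 = -10.03.
k_D/k_U = (1.82×10^9/9.03×10^5)·exp(-10.03) = 2016 × 4.423×10^-5 = 0.0892.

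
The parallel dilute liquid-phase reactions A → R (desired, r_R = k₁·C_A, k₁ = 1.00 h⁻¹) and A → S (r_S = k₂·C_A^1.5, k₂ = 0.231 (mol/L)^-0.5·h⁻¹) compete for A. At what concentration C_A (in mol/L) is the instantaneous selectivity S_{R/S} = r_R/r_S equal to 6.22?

0.484 mol/L

S_{R/S} = (k₁/k₂)·C_A^-0.5 ⇒ C_A = (S·k₂/k₁)^(-2).
= (6.22×0.231/1.00)^(-2) = (1.437)^(-2) = 0.484 mol/L.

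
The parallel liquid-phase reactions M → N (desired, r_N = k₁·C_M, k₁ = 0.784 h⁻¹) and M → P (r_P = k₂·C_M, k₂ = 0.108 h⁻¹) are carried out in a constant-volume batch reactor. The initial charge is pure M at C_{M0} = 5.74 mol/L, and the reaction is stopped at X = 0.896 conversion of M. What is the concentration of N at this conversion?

4.52 mol/L

C_M = C_{M0}(1−X) = 0.5970 mol/L.
Both paths are first order in M, so the instantaneous fraction to N is constant: dC_N/d(−C_M) = k₁/(k₁+k₂) = 0.8789.
C_N = 0.8789·(C_{M0}−C_M) = 0.8789×5.143 = 4.52 mol/L.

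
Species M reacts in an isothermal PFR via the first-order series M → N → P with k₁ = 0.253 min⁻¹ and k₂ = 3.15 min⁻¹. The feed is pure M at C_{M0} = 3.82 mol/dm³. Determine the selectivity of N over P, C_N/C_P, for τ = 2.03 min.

For first-order series with pure M initially, C_N(τ) = k₁C_{M0}/(k₂−k₁)·(e^(−k₁τ) − e^(−k₂τ)).
e^(−k₁τ) = e^(−0.253×2.03) = e^(−0.5136) = 0.5983; e^(−k₂τ) = e^(−6.394) = 0.001671.
C_N = 0.253×3.82/(3.15−0.253) × (0.5983−0.001671) = 0.3336×0.5967 = 0.1991 mol/dm³.
C_M = C_{M0}e^(−k₁τ) = 2.286 mol/dm³, so C_P = C_{M0}−C_M−C_N = 1.335 mol/dm³; C_N/C_P = 0.149.

0.149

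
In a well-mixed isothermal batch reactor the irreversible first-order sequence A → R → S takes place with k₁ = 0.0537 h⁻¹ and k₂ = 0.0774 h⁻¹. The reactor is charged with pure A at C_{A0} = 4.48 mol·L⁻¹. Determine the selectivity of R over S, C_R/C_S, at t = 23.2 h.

The intermediate concentration in a first-order A→B→C sequence is C_R = k₁C_{A0}(e^(−k₁t) − e^(−k₂t))/(k₂−k₁).
e^(−k₁t) = e^(−0.0537×23.2) = e^(−1.246) = 0.2877; e^(−k₂t) = e^(−1.796) = 0.1660.
C_R = 0.0537×4.48/(0.0774−0.0537) × (0.2877−0.1660) = 10.15×0.1217 = 1.235 mol·L⁻¹.
C_A = C_{A0}e^(−k₁t) = 1.289 mol·L⁻¹, so C_S = C_{A0}−C_A−C_R = 1.956 mol·L⁻¹; C_R/C_S = 0.632.

0.632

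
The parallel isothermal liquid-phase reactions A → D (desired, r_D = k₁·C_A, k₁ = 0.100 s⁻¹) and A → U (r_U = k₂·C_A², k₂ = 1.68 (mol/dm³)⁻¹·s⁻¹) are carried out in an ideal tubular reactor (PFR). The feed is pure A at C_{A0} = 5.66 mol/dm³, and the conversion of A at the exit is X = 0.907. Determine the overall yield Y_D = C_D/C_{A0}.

C_A = C_{A0}(1−X) = 0.5264 mol/dm³.
Along a PFR/batch, dC_D/dC_A = −r_D/(r_D+r_U) = −k₁/(k₁+k₂·C_A).
Integrating from C_{A0} to C_A: C_D = (0.100/1.68)·ln[(0.100+1.68·5.66)/(0.100+1.68·0.526)] = 0.05952·ln(9.609/0.9843) = 0.1356 mol/dm³.
Y_D = C_D/C_{A0} = 0.1356/5.66 = 0.0240.

0.0240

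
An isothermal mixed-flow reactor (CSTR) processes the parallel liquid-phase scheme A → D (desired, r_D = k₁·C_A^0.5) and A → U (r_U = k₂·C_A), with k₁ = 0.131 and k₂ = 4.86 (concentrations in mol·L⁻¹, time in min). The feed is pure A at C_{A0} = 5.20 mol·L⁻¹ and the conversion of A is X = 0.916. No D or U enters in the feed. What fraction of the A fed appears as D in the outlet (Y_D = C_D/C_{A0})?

0.0359

Exit C_A = C_{A0}(1−X) = 5.20×0.0840 = 0.4368 mol·L⁻¹.
In a CSTR the entire volume is at exit conditions, so r_D = 0.131×0.4368^0.5 = 0.08658 and r_U = 4.86×0.4368 = 2.123.
Fraction of consumed A going to D: r_D/(r_D+r_U) = 0.03919.
C_D = 0.03919·C_{A0}·X = 0.03919×5.20×0.916 = 0.187 mol·L⁻¹; Y_D = C_D/C_{A0} = 0.0359.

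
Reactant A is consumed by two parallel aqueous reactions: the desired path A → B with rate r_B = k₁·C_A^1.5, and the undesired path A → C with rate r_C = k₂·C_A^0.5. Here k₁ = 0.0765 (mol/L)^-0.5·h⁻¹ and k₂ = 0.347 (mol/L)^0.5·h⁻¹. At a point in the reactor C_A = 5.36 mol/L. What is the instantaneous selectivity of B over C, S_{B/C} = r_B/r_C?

1.18

S_{B/C} = r_B/r_C = (k₁·C_A^1.5)/(k₂·C_A^0.5) = (k₁/k₂)·C_A.
= (0.0765×5.360^1.5) / (0.347×5.360^0.5) = 0.9493/0.8034 = 1.18.
Since the desired path is higher order in A, keeping C_A high (PFR or concentrated feed) favours B.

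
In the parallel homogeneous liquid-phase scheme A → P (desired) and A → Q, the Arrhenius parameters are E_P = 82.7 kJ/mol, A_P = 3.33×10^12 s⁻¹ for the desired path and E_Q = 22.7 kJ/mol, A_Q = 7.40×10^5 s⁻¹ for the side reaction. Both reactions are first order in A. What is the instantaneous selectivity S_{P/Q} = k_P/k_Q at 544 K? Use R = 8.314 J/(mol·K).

7.80

Since both paths have the same order in A, the concentration cancels and S_{P/Q} = k_P/k_Q = (A_P/A_Q)·exp[(E_Q−E_P)/(RT)].
(E_Q−E_P)/(RT) = (22.7−82.7)×10³/(8.314×544) = -60000/4523 = -13.27.
k_P/k_Q = (3.33×10^12/7.40×10^5)·exp(-13.27) = 4.500×10^6 × 1.732×10^-6 = 7.80.
Since E_P > E_Q, raising the temperature improves selectivity toward P.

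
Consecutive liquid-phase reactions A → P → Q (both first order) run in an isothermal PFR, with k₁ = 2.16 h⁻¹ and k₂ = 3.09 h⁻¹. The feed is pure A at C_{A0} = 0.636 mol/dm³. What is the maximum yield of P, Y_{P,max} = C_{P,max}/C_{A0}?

Evaluating C_P at τ_opt = ln(k₂/k₁)/(k₂−k₁) gives C_{P,max}/C_{A0} = (k₁/k₂)^[k₂/(k₂−k₁)].
= (2.16/3.09)^(3.09/(3.09−2.16)) = (0.6990)^(3.323) = 0.3043.

0.304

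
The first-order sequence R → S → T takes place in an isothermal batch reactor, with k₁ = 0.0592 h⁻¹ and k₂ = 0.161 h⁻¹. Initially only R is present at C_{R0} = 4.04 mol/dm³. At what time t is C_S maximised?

Setting dC_S/dt = 0 gives t_opt = ln(k₂/k₁)/(k₂−k₁).
= ln(0.161/0.0592)/(0.161−0.0592) = ln(2.720)/0.1018 = 1.000/0.1018 = 9.83 h.

9.83 h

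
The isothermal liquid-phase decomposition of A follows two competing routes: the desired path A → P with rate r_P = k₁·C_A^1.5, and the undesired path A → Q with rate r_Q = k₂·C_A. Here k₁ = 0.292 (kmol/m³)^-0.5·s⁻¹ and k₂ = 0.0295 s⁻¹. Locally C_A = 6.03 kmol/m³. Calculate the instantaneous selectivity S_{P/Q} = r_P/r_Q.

S_{P/Q} = r_P/r_Q = (k₁·C_A^1.5)/(k₂·C_A) = (k₁/k₂)·C_A^0.5.
= (0.292×6.030^1.5) / (0.0295×6.030) = 4.324/0.1779 = 24.3.

24.3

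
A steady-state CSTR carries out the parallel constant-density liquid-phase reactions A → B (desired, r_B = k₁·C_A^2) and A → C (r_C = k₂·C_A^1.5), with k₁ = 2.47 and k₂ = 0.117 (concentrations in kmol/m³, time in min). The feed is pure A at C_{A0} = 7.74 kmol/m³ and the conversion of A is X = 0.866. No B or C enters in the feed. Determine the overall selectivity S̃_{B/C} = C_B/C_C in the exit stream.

21.5

Exit C_A = C_{A0}(1−X) = 7.74×0.134 = 1.037 kmol/m³.
Rates in a CSTR are evaluated at the outlet concentration: r_B = 2.47×1.037^2 = 2.657, r_C = 0.117×1.037^1.5 = 0.1236.
Overall selectivity = C_B/C_C = r_Bτ/(r_Cτ) = r_B/r_C = 21.5.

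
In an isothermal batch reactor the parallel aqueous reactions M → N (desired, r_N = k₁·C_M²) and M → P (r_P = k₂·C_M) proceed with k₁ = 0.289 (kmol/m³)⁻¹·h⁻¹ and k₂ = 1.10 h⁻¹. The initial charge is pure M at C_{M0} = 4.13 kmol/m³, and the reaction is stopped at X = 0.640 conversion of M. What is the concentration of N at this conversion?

C_M = C_{M0}(1−X) = 1.487 kmol/m³.
Along a PFR/batch, dC_P/dC_M = −r_P/(r_N+r_P) = −k₂/(k₂+k₁·C_M).
Integrating from C_{M0} to C_M: C_P = (1.10/0.289)·ln[(1.10+0.289·4.13)/(1.10+0.289·1.49)] = 3.806·ln(2.294/1.530) = 1.542 kmol/m³.
Then C_N = (C_{M0}−C_M) − C_P = 2.643 − 1.542 = 1.101 kmol/m³.

1.10 kmol/m³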